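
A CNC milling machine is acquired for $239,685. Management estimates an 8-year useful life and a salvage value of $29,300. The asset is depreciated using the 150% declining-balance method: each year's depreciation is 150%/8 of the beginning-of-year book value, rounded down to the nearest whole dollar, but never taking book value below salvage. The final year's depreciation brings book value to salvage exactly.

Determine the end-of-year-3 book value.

Depreciable base = $239,685 − $29,300 = $210,385.
Year 1: ⌊$239,685 × 150%/8⌋ = $44,940. Book value $194,745.
Year 2: ⌊$194,745 × 150%/8⌋ = $36,514. Book value $158,231.
Year 3: ⌊$158,231 × 150%/8⌋ = $29,668. Book value $128,563.

$128,563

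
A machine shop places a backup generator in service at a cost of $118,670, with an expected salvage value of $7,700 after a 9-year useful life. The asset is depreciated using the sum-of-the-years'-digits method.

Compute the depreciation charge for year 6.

Depreciable base = $118,670 − $7,700 = $110,970.
Sum of the years' digits = 9+8+7+6+5+4+3+2+1 = 45.
Year 1: $110,970 × 9/45 = $22,194. Book value $96,476.
Year 2: $110,970 × 8/45 = $19,728. Book value $76,748.
Year 3: $110,970 × 7/45 = $17,262. Book value $59,486.
Year 4: $110,970 × 6/45 = $14,796. Book value $44,690.
Year 5: $110,970 × 5/45 = $12,330. Book value $32,360.
Year 6: $110,970 × 4/45 = $9,864. Book value $22,496.

$9,864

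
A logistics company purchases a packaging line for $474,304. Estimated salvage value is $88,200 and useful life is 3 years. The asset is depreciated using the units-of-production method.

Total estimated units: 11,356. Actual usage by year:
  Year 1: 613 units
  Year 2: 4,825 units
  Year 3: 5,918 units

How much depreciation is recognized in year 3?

$201,212

Depreciable base = $474,304 − $88,200 = $386,104.
Rate = $386,104 / 11,356 units = $34 per unit.
Year 1: 613 × $34 = $20,842. Book value $453,462.
Year 2: 4,825 × $34 = $164,050. Book value $289,412.
Year 3: 5,918 × $34 = $201,212. Book value $88,200.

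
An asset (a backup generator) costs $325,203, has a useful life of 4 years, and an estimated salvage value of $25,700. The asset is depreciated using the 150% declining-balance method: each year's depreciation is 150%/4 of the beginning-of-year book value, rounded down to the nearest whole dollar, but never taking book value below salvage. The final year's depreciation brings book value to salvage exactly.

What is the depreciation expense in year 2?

Depreciable base = $325,203 − $25,700 = $299,503.
Year 1: ⌊$325,203 × 150%/4⌋ = $121,951. Book value $203,252.
Year 2: ⌊$203,252 × 150%/4⌋ = $76,219. Book value $127,033.

$76,219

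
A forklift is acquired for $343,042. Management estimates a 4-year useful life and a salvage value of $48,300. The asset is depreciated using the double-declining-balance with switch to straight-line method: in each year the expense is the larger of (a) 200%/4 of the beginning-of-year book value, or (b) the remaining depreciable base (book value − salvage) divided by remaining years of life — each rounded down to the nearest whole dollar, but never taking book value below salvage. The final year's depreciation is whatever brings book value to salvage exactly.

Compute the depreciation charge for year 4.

Depreciable base = $343,042 − $48,300 = $294,742.
Year 1: DB = ⌊$343,042 × 200%/4⌋ = $171,521; SL = ⌊$294,742/4⌋ = $73,685 → take DB $171,521. Book value $171,521.
Year 2: DB = ⌊$171,521 × 200%/4⌋ = $85,760; SL = ⌊$123,221/3⌋ = $41,073 → take DB $85,760. Book value $85,761.
Year 3: DB = ⌊$85,761 × 200%/4⌋ = $42,880; SL = ⌊$37,461/2⌋ = $18,730 → take DB $42,880, capped at $37,461. Book value $48,300.
Year 4 (final): $48,300 − $48,300 = $0. Book value $48,300.

$0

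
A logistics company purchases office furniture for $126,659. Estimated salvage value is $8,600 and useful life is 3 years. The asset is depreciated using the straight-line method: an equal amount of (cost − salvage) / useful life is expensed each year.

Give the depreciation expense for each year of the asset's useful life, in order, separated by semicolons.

Depreciable base = $126,659 − $8,600 = $118,059.
Annual expense = $118,059 / 3 = $39,353.
End of year 1: book value $87,306.
End of year 2: book value $47,953.
End of year 3: book value $8,600.

$39,353; $39,353; $39,353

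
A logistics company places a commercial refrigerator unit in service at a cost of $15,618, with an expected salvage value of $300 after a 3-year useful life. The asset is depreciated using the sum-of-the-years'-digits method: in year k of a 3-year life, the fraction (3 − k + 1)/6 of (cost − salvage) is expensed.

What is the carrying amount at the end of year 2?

$2,853

Depreciable base = $15,618 − $300 = $15,318.
Sum of the years' digits = 3+2+1 = 6.
Year 1: $15,318 × 3/6 = $7,659. Book value $7,959.
Year 2: $15,318 × 2/6 = $5,106. Book value $2,853.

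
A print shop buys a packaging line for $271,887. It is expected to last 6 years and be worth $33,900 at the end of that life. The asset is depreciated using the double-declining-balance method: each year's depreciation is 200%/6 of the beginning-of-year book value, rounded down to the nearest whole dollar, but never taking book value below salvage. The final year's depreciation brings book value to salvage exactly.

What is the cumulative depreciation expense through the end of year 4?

$218,180

Depreciable base = $271,887 − $33,900 = $237,987.
Year 1: ⌊$271,887 × 200%/6⌋ = $90,629. Book value $181,258.
Year 2: ⌊$181,258 × 200%/6⌋ = $60,419. Book value $120,839.
Year 3: ⌊$120,839 × 200%/6⌋ = $40,279. Book value $80,560.
Year 4: ⌊$80,560 × 200%/6⌋ = $26,853. Book value $53,707.
Accumulated through year 4 = $271,887 − $53,707 = $218,180.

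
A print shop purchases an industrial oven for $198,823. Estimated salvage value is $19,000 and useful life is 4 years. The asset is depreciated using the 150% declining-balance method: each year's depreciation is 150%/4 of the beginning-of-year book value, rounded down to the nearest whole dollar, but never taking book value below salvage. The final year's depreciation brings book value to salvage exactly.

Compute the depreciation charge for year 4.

Depreciable base = $198,823 − $19,000 = $179,823.
Year 1: ⌊$198,823 × 150%/4⌋ = $74,558. Book value $124,265.
Year 2: ⌊$124,265 × 150%/4⌋ = $46,599. Book value $77,666.
Year 3: ⌊$77,666 × 150%/4⌋ = $29,124. Book value $48,542.
Year 4 (final): $48,542 − $19,000 = $29,542. Book value $19,000.

$29,542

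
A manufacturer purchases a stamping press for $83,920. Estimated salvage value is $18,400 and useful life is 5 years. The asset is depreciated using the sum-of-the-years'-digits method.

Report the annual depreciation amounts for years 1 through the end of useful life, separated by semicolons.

Depreciable base = $83,920 − $18,400 = $65,520.
Sum of the years' digits = 5+4+3+2+1 = 15.
Year 1: $65,520 × 5/15 = $21,840. Book value $62,080.
Year 2: $65,520 × 4/15 = $17,472. Book value $44,608.
Year 3: $65,520 × 3/15 = $13,104. Book value $31,504.
Year 4: $65,520 × 2/15 = $8,736. Book value $22,768.
Year 5: $65,520 × 1/15 = $4,368. Book value $18,400.

$21,840; $17,472; $13,104; $8,736; $4,368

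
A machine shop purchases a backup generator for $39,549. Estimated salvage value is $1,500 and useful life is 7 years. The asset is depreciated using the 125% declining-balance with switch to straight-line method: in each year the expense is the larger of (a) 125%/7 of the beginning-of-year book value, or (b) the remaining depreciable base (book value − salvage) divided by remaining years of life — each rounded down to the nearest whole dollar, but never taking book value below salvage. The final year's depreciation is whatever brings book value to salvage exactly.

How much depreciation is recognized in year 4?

Depreciable base = $39,549 − $1,500 = $38,049.
Year 1: DB = ⌊$39,549 × 125%/7⌋ = $7,062; SL = ⌊$38,049/7⌋ = $5,435 → take DB $7,062. Book value $32,487.
Year 2: DB = ⌊$32,487 × 125%/7⌋ = $5,801; SL = ⌊$30,987/6⌋ = $5,164 → take DB $5,801. Book value $26,686.
Year 3: DB = ⌊$26,686 × 125%/7⌋ = $4,765; SL = ⌊$25,186/5⌋ = $5,037 → take SL $5,037. Book value $21,649.
Year 4: DB = ⌊$21,649 × 125%/7⌋ = $3,865; SL = ⌊$20,149/4⌋ = $5,037 → take SL $5,037. Book value $16,612.

$5,037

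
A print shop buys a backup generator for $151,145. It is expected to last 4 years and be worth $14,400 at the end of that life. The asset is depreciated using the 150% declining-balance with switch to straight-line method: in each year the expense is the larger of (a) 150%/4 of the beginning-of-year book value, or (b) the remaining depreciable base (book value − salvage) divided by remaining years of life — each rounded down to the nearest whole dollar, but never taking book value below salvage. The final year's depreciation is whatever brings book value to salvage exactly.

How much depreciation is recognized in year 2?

Depreciable base = $151,145 − $14,400 = $136,745.
Year 1: DB = ⌊$151,145 × 150%/4⌋ = $56,679; SL = ⌊$136,745/4⌋ = $34,186 → take DB $56,679. Book value $94,466.
Year 2: DB = ⌊$94,466 × 150%/4⌋ = $35,424; SL = ⌊$80,066/3⌋ = $26,688 → take DB $35,424. Book value $59,042.

$35,424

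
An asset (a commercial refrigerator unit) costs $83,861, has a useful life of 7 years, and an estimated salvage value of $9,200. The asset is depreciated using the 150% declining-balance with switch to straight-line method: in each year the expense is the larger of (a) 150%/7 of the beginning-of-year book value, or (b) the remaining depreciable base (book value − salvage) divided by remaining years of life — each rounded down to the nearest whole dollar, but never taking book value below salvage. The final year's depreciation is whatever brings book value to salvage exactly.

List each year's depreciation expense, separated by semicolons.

Depreciable base = $83,861 − $9,200 = $74,661.
Year 1: DB = ⌊$83,861 × 150%/7⌋ = $17,970; SL = ⌊$74,661/7⌋ = $10,665 → take DB $17,970. Book value $65,891.
Year 2: DB = ⌊$65,891 × 150%/7⌋ = $14,119; SL = ⌊$56,691/6⌋ = $9,448 → take DB $14,119. Book value $51,772.
Year 3: DB = ⌊$51,772 × 150%/7⌋ = $11,094; SL = ⌊$42,572/5⌋ = $8,514 → take DB $11,094. Book value $40,678.
Year 4: DB = ⌊$40,678 × 150%/7⌋ = $8,716; SL = ⌊$31,478/4⌋ = $7,869 → take DB $8,716. Book value $31,962.
Year 5: DB = ⌊$31,962 × 150%/7⌋ = $6,849; SL = ⌊$22,762/3⌋ = $7,587 → take SL $7,587. Book value $24,375.
Year 6: DB = ⌊$24,375 × 150%/7⌋ = $5,223; SL = ⌊$15,175/2⌋ = $7,587 → take SL $7,587. Book value $16,788.
Year 7 (final): $16,788 − $9,200 = $7,588. Book value $9,200.

$17,970; $14,119; $11,094; $8,716; $7,587; $7,587; $7,588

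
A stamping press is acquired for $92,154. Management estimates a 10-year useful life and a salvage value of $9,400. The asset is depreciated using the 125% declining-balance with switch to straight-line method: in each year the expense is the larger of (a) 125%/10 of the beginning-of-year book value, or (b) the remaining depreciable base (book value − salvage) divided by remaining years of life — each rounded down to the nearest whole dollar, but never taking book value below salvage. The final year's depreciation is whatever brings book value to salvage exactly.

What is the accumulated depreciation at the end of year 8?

$67,880

Depreciable base = $92,154 − $9,400 = $82,754.
Year 1: DB = ⌊$92,154 × 125%/10⌋ = $11,519; SL = ⌊$82,754/10⌋ = $8,275 → take DB $11,519. Book value $80,635.
Year 2: DB = ⌊$80,635 × 125%/10⌋ = $10,079; SL = ⌊$71,235/9⌋ = $7,915 → take DB $10,079. Book value $70,556.
Year 3: DB = ⌊$70,556 × 125%/10⌋ = $8,819; SL = ⌊$61,156/8⌋ = $7,644 → take DB $8,819. Book value $61,737.
Year 4: DB = ⌊$61,737 × 125%/10⌋ = $7,717; SL = ⌊$52,337/7⌋ = $7,476 → take DB $7,717. Book value $54,020.
Year 5: DB = ⌊$54,020 × 125%/10⌋ = $6,752; SL = ⌊$44,620/6⌋ = $7,436 → take SL $7,436. Book value $46,584.
Year 6: DB = ⌊$46,584 × 125%/10⌋ = $5,823; SL = ⌊$37,184/5⌋ = $7,436 → take SL $7,436. Book value $39,148.
Year 7: DB = ⌊$39,148 × 125%/10⌋ = $4,893; SL = ⌊$29,748/4⌋ = $7,437 → take SL $7,437. Book value $31,711.
Year 8: DB = ⌊$31,711 × 125%/10⌋ = $3,963; SL = ⌊$22,311/3⌋ = $7,437 → take SL $7,437. Book value $24,274.
Accumulated through year 8 = $92,154 − $24,274 = $67,880.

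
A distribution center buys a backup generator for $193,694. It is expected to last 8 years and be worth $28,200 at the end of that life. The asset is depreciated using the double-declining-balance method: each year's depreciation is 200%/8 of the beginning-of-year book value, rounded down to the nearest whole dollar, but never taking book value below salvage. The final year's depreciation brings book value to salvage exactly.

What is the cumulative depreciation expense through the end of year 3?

$111,978

Depreciable base = $193,694 − $28,200 = $165,494.
Year 1: ⌊$193,694 × 200%/8⌋ = $48,423. Book value $145,271.
Year 2: ⌊$145,271 × 200%/8⌋ = $36,317. Book value $108,954.
Year 3: ⌊$108,954 × 200%/8⌋ = $27,238. Book value $81,716.
Accumulated through year 3 = $193,694 − $81,716 = $111,978.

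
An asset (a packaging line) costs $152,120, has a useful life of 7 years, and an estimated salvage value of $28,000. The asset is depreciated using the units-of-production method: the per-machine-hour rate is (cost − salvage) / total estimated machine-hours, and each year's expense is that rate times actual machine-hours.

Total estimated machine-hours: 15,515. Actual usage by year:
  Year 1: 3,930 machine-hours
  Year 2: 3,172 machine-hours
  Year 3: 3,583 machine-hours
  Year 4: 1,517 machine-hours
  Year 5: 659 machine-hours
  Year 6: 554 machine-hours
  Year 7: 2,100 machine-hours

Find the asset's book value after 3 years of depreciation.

Depreciable base = $152,120 − $28,000 = $124,120.
Rate = $124,120 / 15,515 machine-hours = $8 per machine-hour.
Year 1: 3,930 × $8 = $31,440. Book value $120,680.
Year 2: 3,172 × $8 = $25,376. Book value $95,304.
Year 3: 3,583 × $8 = $28,664. Book value $66,640.

$66,640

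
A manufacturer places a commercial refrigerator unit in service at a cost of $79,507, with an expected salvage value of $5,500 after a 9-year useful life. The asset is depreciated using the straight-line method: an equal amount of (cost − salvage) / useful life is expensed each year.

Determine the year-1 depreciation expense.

$8,223

Depreciable base = $79,507 − $5,500 = $74,007.
Annual expense = $74,007 / 9 = $8,223.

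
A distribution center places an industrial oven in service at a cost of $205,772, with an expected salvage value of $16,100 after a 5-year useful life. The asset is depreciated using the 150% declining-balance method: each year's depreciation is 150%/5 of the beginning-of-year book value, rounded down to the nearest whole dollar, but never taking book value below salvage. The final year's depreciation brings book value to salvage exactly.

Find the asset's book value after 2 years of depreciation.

Depreciable base = $205,772 − $16,100 = $189,672.
Year 1: ⌊$205,772 × 150%/5⌋ = $61,731. Book value $144,041.
Year 2: ⌊$144,041 × 150%/5⌋ = $43,212. Book value $100,829.

$100,829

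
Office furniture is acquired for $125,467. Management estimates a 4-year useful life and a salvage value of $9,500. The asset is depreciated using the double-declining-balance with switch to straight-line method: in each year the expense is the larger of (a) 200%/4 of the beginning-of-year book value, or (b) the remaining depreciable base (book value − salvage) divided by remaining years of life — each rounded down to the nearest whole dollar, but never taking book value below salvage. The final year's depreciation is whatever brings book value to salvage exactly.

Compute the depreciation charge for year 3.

Depreciable base = $125,467 − $9,500 = $115,967.
Year 1: DB = ⌊$125,467 × 200%/4⌋ = $62,733; SL = ⌊$115,967/4⌋ = $28,991 → take DB $62,733. Book value $62,734.
Year 2: DB = ⌊$62,734 × 200%/4⌋ = $31,367; SL = ⌊$53,234/3⌋ = $17,744 → take DB $31,367. Book value $31,367.
Year 3: DB = ⌊$31,367 × 200%/4⌋ = $15,683; SL = ⌊$21,867/2⌋ = $10,933 → take DB $15,683. Book value $15,684.

$15,683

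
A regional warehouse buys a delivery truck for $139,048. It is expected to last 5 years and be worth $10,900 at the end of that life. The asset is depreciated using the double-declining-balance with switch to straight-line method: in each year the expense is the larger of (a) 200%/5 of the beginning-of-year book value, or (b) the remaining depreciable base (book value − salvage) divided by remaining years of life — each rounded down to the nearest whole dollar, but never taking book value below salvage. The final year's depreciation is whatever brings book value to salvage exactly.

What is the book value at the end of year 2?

Depreciable base = $139,048 − $10,900 = $128,148.
Year 1: DB = ⌊$139,048 × 200%/5⌋ = $55,619; SL = ⌊$128,148/5⌋ = $25,629 → take DB $55,619. Book value $83,429.
Year 2: DB = ⌊$83,429 × 200%/5⌋ = $33,371; SL = ⌊$72,529/4⌋ = $18,132 → take DB $33,371. Book value $50,058.

$50,058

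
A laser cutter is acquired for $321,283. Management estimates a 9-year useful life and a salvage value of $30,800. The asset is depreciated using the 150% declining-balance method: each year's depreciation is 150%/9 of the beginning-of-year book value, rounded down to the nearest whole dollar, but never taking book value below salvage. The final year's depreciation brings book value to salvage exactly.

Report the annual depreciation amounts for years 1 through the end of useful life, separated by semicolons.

$53,547; $44,622; $37,185; $30,988; $25,823; $21,519; $17,933; $14,944; $43,922

Depreciable base = $321,283 − $30,800 = $290,483.
Year 1: ⌊$321,283 × 150%/9⌋ = $53,547. Book value $267,736.
Year 2: ⌊$267,736 × 150%/9⌋ = $44,622. Book value $223,114.
Year 3: ⌊$223,114 × 150%/9⌋ = $37,185. Book value $185,929.
Year 4: ⌊$185,929 × 150%/9⌋ = $30,988. Book value $154,941.
Year 5: ⌊$154,941 × 150%/9⌋ = $25,823. Book value $129,118.
Year 6: ⌊$129,118 × 150%/9⌋ = $21,519. Book value $107,599.
Year 7: ⌊$107,599 × 150%/9⌋ = $17,933. Book value $89,666.
Year 8: ⌊$89,666 × 150%/9⌋ = $14,944. Book value $74,722.
Year 9 (final): $74,722 − $30,800 = $43,922. Book value $30,800.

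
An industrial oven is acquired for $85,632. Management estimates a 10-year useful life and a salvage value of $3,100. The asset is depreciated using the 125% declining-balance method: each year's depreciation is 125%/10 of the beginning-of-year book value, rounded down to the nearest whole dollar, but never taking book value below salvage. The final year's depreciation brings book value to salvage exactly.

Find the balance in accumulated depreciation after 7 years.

Depreciable base = $85,632 − $3,100 = $82,532.
Year 1: ⌊$85,632 × 125%/10⌋ = $10,704. Book value $74,928.
Year 2: ⌊$74,928 × 125%/10⌋ = $9,366. Book value $65,562.
Year 3: ⌊$65,562 × 125%/10⌋ = $8,195. Book value $57,367.
Year 4: ⌊$57,367 × 125%/10⌋ = $7,170. Book value $50,197.
Year 5: ⌊$50,197 × 125%/10⌋ = $6,274. Book value $43,923.
Year 6: ⌊$43,923 × 125%/10⌋ = $5,490. Book value $38,433.
Year 7: ⌊$38,433 × 125%/10⌋ = $4,804. Book value $33,629.
Accumulated through year 7 = $85,632 − $33,629 = $52,003.

$52,003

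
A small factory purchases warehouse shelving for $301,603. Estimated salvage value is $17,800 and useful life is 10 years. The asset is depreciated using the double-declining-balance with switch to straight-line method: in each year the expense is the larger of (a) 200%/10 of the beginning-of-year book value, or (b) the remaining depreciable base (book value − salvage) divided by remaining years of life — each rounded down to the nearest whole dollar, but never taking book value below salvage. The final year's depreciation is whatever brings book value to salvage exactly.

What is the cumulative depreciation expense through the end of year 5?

Depreciable base = $301,603 − $17,800 = $283,803.
Year 1: DB = ⌊$301,603 × 200%/10⌋ = $60,320; SL = ⌊$283,803/10⌋ = $28,380 → take DB $60,320. Book value $241,283.
Year 2: DB = ⌊$241,283 × 200%/10⌋ = $48,256; SL = ⌊$223,483/9⌋ = $24,831 → take DB $48,256. Book value $193,027.
Year 3: DB = ⌊$193,027 × 200%/10⌋ = $38,605; SL = ⌊$175,227/8⌋ = $21,903 → take DB $38,605. Book value $154,422.
Year 4: DB = ⌊$154,422 × 200%/10⌋ = $30,884; SL = ⌊$136,622/7⌋ = $19,517 → take DB $30,884. Book value $123,538.
Year 5: DB = ⌊$123,538 × 200%/10⌋ = $24,707; SL = ⌊$105,738/6⌋ = $17,623 → take DB $24,707. Book value $98,831.
Accumulated through year 5 = $301,603 − $98,831 = $202,772.

$202,772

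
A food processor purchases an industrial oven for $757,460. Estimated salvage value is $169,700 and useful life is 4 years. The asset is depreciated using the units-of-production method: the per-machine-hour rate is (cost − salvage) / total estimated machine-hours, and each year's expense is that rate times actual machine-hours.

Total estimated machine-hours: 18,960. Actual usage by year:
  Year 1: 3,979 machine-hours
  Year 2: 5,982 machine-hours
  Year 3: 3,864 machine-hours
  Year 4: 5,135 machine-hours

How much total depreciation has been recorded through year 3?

Depreciable base = $757,460 − $169,700 = $587,760.
Rate = $587,760 / 18,960 machine-hours = $31 per machine-hour.
Year 1: 3,979 × $31 = $123,349. Book value $634,111.
Year 2: 5,982 × $31 = $185,442. Book value $448,669.
Year 3: 3,864 × $31 = $119,784. Book value $328,885.
Accumulated through year 3 = $757,460 − $328,885 = $428,575.

$428,575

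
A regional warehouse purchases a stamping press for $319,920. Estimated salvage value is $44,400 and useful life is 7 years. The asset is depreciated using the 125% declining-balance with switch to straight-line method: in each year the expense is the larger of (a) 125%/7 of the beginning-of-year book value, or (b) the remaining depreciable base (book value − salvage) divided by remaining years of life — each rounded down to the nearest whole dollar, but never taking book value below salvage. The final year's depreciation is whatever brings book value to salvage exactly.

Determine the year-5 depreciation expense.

$33,229

Depreciable base = $319,920 − $44,400 = $275,520.
Year 1: DB = ⌊$319,920 × 125%/7⌋ = $57,128; SL = ⌊$275,520/7⌋ = $39,360 → take DB $57,128. Book value $262,792.
Year 2: DB = ⌊$262,792 × 125%/7⌋ = $46,927; SL = ⌊$218,392/6⌋ = $36,398 → take DB $46,927. Book value $215,865.
Year 3: DB = ⌊$215,865 × 125%/7⌋ = $38,547; SL = ⌊$171,465/5⌋ = $34,293 → take DB $38,547. Book value $177,318.
Year 4: DB = ⌊$177,318 × 125%/7⌋ = $31,663; SL = ⌊$132,918/4⌋ = $33,229 → take SL $33,229. Book value $144,089.
Year 5: DB = ⌊$144,089 × 125%/7⌋ = $25,730; SL = ⌊$99,689/3⌋ = $33,229 → take SL $33,229. Book value $110,860.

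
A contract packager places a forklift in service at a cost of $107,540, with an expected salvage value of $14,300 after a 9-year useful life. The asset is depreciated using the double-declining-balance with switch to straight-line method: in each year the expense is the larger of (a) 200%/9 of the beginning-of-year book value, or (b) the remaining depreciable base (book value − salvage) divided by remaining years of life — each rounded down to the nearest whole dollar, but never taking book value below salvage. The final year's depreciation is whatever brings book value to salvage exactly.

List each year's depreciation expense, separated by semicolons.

$23,897; $18,587; $14,456; $11,244; $8,745; $6,802; $5,290; $4,115; $104

Depreciable base = $107,540 − $14,300 = $93,240.
Year 1: DB = ⌊$107,540 × 200%/9⌋ = $23,897; SL = ⌊$93,240/9⌋ = $10,360 → take DB $23,897. Book value $83,643.
Year 2: DB = ⌊$83,643 × 200%/9⌋ = $18,587; SL = ⌊$69,343/8⌋ = $8,667 → take DB $18,587. Book value $65,056.
Year 3: DB = ⌊$65,056 × 200%/9⌋ = $14,456; SL = ⌊$50,756/7⌋ = $7,250 → take DB $14,456. Book value $50,600.
Year 4: DB = ⌊$50,600 × 200%/9⌋ = $11,244; SL = ⌊$36,300/6⌋ = $6,050 → take DB $11,244. Book value $39,356.
Year 5: DB = ⌊$39,356 × 200%/9⌋ = $8,745; SL = ⌊$25,056/5⌋ = $5,011 → take DB $8,745. Book value $30,611.
Year 6: DB = ⌊$30,611 × 200%/9⌋ = $6,802; SL = ⌊$16,311/4⌋ = $4,077 → take DB $6,802. Book value $23,809.
Year 7: DB = ⌊$23,809 × 200%/9⌋ = $5,290; SL = ⌊$9,509/3⌋ = $3,169 → take DB $5,290. Book value $18,519.
Year 8: DB = ⌊$18,519 × 200%/9⌋ = $4,115; SL = ⌊$4,219/2⌋ = $2,109 → take DB $4,115. Book value $14,404.
Year 9 (final): $14,404 − $14,300 = $104. Book value $14,300.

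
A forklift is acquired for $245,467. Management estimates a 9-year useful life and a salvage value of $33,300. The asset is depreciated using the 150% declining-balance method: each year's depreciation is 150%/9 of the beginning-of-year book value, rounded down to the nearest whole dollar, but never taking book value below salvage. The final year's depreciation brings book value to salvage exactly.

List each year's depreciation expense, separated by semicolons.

Depreciable base = $245,467 − $33,300 = $212,167.
Year 1: ⌊$245,467 × 150%/9⌋ = $40,911. Book value $204,556.
Year 2: ⌊$204,556 × 150%/9⌋ = $34,092. Book value $170,464.
Year 3: ⌊$170,464 × 150%/9⌋ = $28,410. Book value $142,054.
Year 4: ⌊$142,054 × 150%/9⌋ = $23,675. Book value $118,379.
Year 5: ⌊$118,379 × 150%/9⌋ = $19,729. Book value $98,650.
Year 6: ⌊$98,650 × 150%/9⌋ = $16,441. Book value $82,209.
Year 7: ⌊$82,209 × 150%/9⌋ = $13,701. Book value $68,508.
Year 8: ⌊$68,508 × 150%/9⌋ = $11,418. Book value $57,090.
Year 9 (final): $57,090 − $33,300 = $23,790. Book value $33,300.

$40,911; $34,092; $28,410; $23,675; $19,729; $16,441; $13,701; $11,418; $23,790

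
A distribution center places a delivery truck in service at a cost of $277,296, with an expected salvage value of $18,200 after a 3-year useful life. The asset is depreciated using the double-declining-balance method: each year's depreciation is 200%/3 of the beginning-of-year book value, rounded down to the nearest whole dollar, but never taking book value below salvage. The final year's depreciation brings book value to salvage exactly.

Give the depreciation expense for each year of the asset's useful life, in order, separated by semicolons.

$184,864; $61,621; $12,611

Depreciable base = $277,296 − $18,200 = $259,096.
Year 1: ⌊$277,296 × 200%/3⌋ = $184,864. Book value $92,432.
Year 2: ⌊$92,432 × 200%/3⌋ = $61,621. Book value $30,811.
Year 3 (final): $30,811 − $18,200 = $12,611. Book value $18,200.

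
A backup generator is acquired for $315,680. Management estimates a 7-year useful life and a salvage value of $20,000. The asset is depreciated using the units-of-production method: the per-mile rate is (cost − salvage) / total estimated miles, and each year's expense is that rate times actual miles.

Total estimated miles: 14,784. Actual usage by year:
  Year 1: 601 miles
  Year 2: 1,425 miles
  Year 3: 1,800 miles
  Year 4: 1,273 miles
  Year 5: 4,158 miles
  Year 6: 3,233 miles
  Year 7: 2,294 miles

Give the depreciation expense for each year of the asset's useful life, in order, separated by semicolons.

Depreciable base = $315,680 − $20,000 = $295,680.
Rate = $295,680 / 14,784 miles = $20 per mile.
Year 1: 601 × $20 = $12,020. Book value $303,660.
Year 2: 1,425 × $20 = $28,500. Book value $275,160.
Year 3: 1,800 × $20 = $36,000. Book value $239,160.
Year 4: 1,273 × $20 = $25,460. Book value $213,700.
Year 5: 4,158 × $20 = $83,160. Book value $130,540.
Year 6: 3,233 × $20 = $64,660. Book value $65,880.
Year 7: 2,294 × $20 = $45,880. Book value $20,000.

$12,020; $28,500; $36,000; $25,460; $83,160; $64,660; $45,880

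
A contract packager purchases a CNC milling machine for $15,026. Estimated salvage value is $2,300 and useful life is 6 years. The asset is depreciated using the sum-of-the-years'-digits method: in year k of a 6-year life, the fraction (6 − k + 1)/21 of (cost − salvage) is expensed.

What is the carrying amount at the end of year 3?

$5,936

Depreciable base = $15,026 − $2,300 = $12,726.
Sum of the years' digits = 6+5+4+3+2+1 = 21.
Year 1: $12,726 × 6/21 = $3,636. Book value $11,390.
Year 2: $12,726 × 5/21 = $3,030. Book value $8,360.
Year 3: $12,726 × 4/21 = $2,424. Book value $5,936.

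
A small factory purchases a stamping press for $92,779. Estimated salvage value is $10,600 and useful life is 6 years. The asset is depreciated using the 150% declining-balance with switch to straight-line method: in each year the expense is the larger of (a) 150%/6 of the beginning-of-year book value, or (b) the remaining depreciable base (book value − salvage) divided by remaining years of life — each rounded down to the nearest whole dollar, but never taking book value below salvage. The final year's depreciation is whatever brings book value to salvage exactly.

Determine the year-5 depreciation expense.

Depreciable base = $92,779 − $10,600 = $82,179.
Year 1: DB = ⌊$92,779 × 150%/6⌋ = $23,194; SL = ⌊$82,179/6⌋ = $13,696 → take DB $23,194. Book value $69,585.
Year 2: DB = ⌊$69,585 × 150%/6⌋ = $17,396; SL = ⌊$58,985/5⌋ = $11,797 → take DB $17,396. Book value $52,189.
Year 3: DB = ⌊$52,189 × 150%/6⌋ = $13,047; SL = ⌊$41,589/4⌋ = $10,397 → take DB $13,047. Book value $39,142.
Year 4: DB = ⌊$39,142 × 150%/6⌋ = $9,785; SL = ⌊$28,542/3⌋ = $9,514 → take DB $9,785. Book value $29,357.
Year 5: DB = ⌊$29,357 × 150%/6⌋ = $7,339; SL = ⌊$18,757/2⌋ = $9,378 → take SL $9,378. Book value $19,979.

$9,378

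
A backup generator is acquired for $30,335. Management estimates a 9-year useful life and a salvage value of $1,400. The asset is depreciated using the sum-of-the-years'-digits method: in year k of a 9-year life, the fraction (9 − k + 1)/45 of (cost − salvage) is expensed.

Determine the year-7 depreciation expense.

$1,929

Depreciable base = $30,335 − $1,400 = $28,935.
Sum of the years' digits = 9+8+7+6+5+4+3+2+1 = 45.
Year 1: $28,935 × 9/45 = $5,787. Book value $24,548.
Year 2: $28,935 × 8/45 = $5,144. Book value $19,404.
Year 3: $28,935 × 7/45 = $4,501. Book value $14,903.
Year 4: $28,935 × 6/45 = $3,858. Book value $11,045.
Year 5: $28,935 × 5/45 = $3,215. Book value $7,830.
Year 6: $28,935 × 4/45 = $2,572. Book value $5,258.
Year 7: $28,935 × 3/45 = $1,929. Book value $3,329.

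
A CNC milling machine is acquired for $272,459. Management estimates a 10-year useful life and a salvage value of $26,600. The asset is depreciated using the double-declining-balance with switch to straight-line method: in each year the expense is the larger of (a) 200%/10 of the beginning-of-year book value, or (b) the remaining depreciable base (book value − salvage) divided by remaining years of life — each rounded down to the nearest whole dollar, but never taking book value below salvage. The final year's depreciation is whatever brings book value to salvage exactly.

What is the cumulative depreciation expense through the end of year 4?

Depreciable base = $272,459 − $26,600 = $245,859.
Year 1: DB = ⌊$272,459 × 200%/10⌋ = $54,491; SL = ⌊$245,859/10⌋ = $24,585 → take DB $54,491. Book value $217,968.
Year 2: DB = ⌊$217,968 × 200%/10⌋ = $43,593; SL = ⌊$191,368/9⌋ = $21,263 → take DB $43,593. Book value $174,375.
Year 3: DB = ⌊$174,375 × 200%/10⌋ = $34,875; SL = ⌊$147,775/8⌋ = $18,471 → take DB $34,875. Book value $139,500.
Year 4: DB = ⌊$139,500 × 200%/10⌋ = $27,900; SL = ⌊$112,900/7⌋ = $16,128 → take DB $27,900. Book value $111,600.
Accumulated through year 4 = $272,459 − $111,600 = $160,859.

$160,859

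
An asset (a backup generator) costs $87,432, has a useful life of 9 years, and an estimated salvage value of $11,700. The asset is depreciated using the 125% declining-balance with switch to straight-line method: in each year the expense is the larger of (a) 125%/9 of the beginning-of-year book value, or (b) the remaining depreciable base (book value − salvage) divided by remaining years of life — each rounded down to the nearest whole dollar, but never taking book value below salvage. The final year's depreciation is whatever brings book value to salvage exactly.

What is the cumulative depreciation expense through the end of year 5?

$46,632

Depreciable base = $87,432 − $11,700 = $75,732.
Year 1: DB = ⌊$87,432 × 125%/9⌋ = $12,143; SL = ⌊$75,732/9⌋ = $8,414 → take DB $12,143. Book value $75,289.
Year 2: DB = ⌊$75,289 × 125%/9⌋ = $10,456; SL = ⌊$63,589/8⌋ = $7,948 → take DB $10,456. Book value $64,833.
Year 3: DB = ⌊$64,833 × 125%/9⌋ = $9,004; SL = ⌊$53,133/7⌋ = $7,590 → take DB $9,004. Book value $55,829.
Year 4: DB = ⌊$55,829 × 125%/9⌋ = $7,754; SL = ⌊$44,129/6⌋ = $7,354 → take DB $7,754. Book value $48,075.
Year 5: DB = ⌊$48,075 × 125%/9⌋ = $6,677; SL = ⌊$36,375/5⌋ = $7,275 → take SL $7,275. Book value $40,800.
Accumulated through year 5 = $87,432 − $40,800 = $46,632.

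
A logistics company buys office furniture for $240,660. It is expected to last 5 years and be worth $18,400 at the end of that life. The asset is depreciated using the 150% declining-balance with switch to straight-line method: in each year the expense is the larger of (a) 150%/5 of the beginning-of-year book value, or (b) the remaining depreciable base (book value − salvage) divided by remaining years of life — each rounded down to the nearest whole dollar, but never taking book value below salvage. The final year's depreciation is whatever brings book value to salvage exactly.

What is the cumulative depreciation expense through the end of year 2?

Depreciable base = $240,660 − $18,400 = $222,260.
Year 1: DB = ⌊$240,660 × 150%/5⌋ = $72,198; SL = ⌊$222,260/5⌋ = $44,452 → take DB $72,198. Book value $168,462.
Year 2: DB = ⌊$168,462 × 150%/5⌋ = $50,538; SL = ⌊$150,062/4⌋ = $37,515 → take DB $50,538. Book value $117,924.
Accumulated through year 2 = $240,660 − $117,924 = $122,736.

$122,736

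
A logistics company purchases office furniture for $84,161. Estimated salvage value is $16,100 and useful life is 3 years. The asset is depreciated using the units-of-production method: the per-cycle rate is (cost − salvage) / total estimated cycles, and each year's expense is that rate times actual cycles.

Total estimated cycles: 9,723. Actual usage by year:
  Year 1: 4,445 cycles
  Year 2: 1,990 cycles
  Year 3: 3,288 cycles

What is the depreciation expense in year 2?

Depreciable base = $84,161 − $16,100 = $68,061.
Rate = $68,061 / 9,723 cycles = $7 per cycle.
Year 1: 4,445 × $7 = $31,115. Book value $53,046.
Year 2: 1,990 × $7 = $13,930. Book value $39,116.

$13,930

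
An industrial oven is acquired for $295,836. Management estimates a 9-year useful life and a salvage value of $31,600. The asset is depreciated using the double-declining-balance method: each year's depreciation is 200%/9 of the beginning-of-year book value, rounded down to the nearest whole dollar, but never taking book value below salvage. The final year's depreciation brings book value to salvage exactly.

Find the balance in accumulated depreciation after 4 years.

Depreciable base = $295,836 − $31,600 = $264,236.
Year 1: ⌊$295,836 × 200%/9⌋ = $65,741. Book value $230,095.
Year 2: ⌊$230,095 × 200%/9⌋ = $51,132. Book value $178,963.
Year 3: ⌊$178,963 × 200%/9⌋ = $39,769. Book value $139,194.
Year 4: ⌊$139,194 × 200%/9⌋ = $30,932. Book value $108,262.
Accumulated through year 4 = $295,836 − $108,262 = $187,574.

$187,574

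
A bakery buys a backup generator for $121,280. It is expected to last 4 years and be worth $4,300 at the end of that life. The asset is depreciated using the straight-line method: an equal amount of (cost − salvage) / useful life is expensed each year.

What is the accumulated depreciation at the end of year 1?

$29,245

Depreciable base = $121,280 − $4,300 = $116,980.
Annual expense = $116,980 / 4 = $29,245.
End of year 1: book value $92,035.
Accumulated through year 1 = $121,280 − $92,035 = $29,245.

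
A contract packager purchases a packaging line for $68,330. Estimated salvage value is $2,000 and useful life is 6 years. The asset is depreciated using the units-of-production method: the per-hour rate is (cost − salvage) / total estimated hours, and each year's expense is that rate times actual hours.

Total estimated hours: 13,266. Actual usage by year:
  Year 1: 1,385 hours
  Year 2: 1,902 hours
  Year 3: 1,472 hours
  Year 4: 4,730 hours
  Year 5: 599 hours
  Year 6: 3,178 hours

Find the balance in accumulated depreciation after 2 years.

$16,435

Depreciable base = $68,330 − $2,000 = $66,330.
Rate = $66,330 / 13,266 hours = $5 per hour.
Year 1: 1,385 × $5 = $6,925. Book value $61,405.
Year 2: 1,902 × $5 = $9,510. Book value $51,895.
Accumulated through year 2 = $68,330 − $51,895 = $16,435.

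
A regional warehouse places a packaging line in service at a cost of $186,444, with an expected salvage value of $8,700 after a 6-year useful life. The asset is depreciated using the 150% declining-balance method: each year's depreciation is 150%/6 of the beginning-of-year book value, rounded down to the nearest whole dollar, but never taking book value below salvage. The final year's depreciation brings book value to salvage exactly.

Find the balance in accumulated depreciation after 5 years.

Depreciable base = $186,444 − $8,700 = $177,744.
Year 1: ⌊$186,444 × 150%/6⌋ = $46,611. Book value $139,833.
Year 2: ⌊$139,833 × 150%/6⌋ = $34,958. Book value $104,875.
Year 3: ⌊$104,875 × 150%/6⌋ = $26,218. Book value $78,657.
Year 4: ⌊$78,657 × 150%/6⌋ = $19,664. Book value $58,993.
Year 5: ⌊$58,993 × 150%/6⌋ = $14,748. Book value $44,245.
Accumulated through year 5 = $186,444 − $44,245 = $142,199.

$142,199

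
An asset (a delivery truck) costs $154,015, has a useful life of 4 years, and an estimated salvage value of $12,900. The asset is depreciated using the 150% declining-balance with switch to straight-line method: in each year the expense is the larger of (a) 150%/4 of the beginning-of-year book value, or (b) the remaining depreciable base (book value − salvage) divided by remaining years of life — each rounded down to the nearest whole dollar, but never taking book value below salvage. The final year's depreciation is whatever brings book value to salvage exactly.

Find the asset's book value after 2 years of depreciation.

$60,163

Depreciable base = $154,015 − $12,900 = $141,115.
Year 1: DB = ⌊$154,015 × 150%/4⌋ = $57,755; SL = ⌊$141,115/4⌋ = $35,278 → take DB $57,755. Book value $96,260.
Year 2: DB = ⌊$96,260 × 150%/4⌋ = $36,097; SL = ⌊$83,360/3⌋ = $27,786 → take DB $36,097. Book value $60,163.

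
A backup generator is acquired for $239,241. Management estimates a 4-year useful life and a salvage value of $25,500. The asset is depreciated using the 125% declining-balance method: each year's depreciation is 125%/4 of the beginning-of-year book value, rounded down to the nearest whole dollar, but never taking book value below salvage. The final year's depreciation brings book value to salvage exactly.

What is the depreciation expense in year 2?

$51,399

Depreciable base = $239,241 − $25,500 = $213,741.
Year 1: ⌊$239,241 × 125%/4⌋ = $74,762. Book value $164,479.
Year 2: ⌊$164,479 × 125%/4⌋ = $51,399. Book value $113,080.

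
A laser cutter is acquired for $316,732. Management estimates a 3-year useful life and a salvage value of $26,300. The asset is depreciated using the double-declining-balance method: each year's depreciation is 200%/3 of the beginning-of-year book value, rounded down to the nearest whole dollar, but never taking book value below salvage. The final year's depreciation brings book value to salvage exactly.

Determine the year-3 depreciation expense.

$8,893

Depreciable base = $316,732 − $26,300 = $290,432.
Year 1: ⌊$316,732 × 200%/3⌋ = $211,154. Book value $105,578.
Year 2: ⌊$105,578 × 200%/3⌋ = $70,385. Book value $35,193.
Year 3 (final): $35,193 − $26,300 = $8,893. Book value $26,300.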